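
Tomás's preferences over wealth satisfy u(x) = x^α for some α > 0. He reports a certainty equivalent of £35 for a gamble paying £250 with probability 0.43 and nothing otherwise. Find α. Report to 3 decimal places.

α ≈ 0.429

The lottery's expected utility is 0.43·u(250) + 0.57·u(0) = 0.43·250^α (since u(0) = 0 for α > 0).
Setting u(35) equal to that: 35^α = 0.43·250^α ⇒ (35/250)^α = 0.43.
Taking logs: α·ln(35/250) = ln(0.43), so α = -0.843970 / -1.966113 ≈ 0.429.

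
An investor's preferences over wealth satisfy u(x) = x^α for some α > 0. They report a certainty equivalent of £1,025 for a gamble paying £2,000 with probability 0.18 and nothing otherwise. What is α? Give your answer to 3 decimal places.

α ≈ 2.565

Since u(0) = 0, the lottery's EU is 0.18·2000^α.
Indifference: 1025^α = 0.18·2000^α, so (1025/2000)^α = 0.18.
Taking logs: α·ln(1025/2000) = ln(0.18), so α = -1.714798 / -0.668455 ≈ 2.565.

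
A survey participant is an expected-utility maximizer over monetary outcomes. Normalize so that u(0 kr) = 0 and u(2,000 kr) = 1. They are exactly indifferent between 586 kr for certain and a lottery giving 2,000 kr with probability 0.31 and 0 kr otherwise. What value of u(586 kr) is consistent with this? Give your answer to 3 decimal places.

u(586 kr) equals the lottery's expected utility: 0.31·1 + 0.69·0 = 0.31.

0.310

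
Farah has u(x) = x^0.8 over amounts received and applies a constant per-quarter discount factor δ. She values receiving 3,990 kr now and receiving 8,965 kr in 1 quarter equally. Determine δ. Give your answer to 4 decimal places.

δ ≈ 0.5233

Indifference means u(3990) = δ · u(8965), so δ = u(3990)/u(8965).
Since u(x) = x^0.8, δ = (3990/8965)^0.8 = 0.44506^0.8 = 0.52328.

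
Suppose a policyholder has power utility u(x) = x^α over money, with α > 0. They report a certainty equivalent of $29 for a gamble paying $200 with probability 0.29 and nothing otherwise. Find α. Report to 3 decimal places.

Since u(0) = 0, the lottery's EU is 0.29·200^α.
Setting u(29) equal to that: 29^α = 0.29·200^α ⇒ (29/200)^α = 0.29.
α = ln(0.29) / ln(29/200) = -1.237874/-1.931022 ≈ 0.641.

α ≈ 0.641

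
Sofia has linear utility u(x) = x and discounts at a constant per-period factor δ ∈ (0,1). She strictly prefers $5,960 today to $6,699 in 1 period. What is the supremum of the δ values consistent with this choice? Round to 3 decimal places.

Under u(x) = x this choice says 5960 > δ·6699.
So δ < 5960/6699 = 0.88969.

δ < 0.890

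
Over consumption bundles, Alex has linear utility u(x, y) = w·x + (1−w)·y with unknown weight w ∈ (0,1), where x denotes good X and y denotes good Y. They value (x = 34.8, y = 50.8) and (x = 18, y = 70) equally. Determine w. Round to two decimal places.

Indifference: w·34.8 + (1−w)·50.8 = w·18 + (1−w)·70.
w·(34.8−18) = (1−w)·(70−50.8), i.e. w·16.8 = (1−w)·19.2.
The marginal rate of substitution is 19.2/16.8, so w = 19.2/(16.8+19.2) = 0.53.

w = 0.53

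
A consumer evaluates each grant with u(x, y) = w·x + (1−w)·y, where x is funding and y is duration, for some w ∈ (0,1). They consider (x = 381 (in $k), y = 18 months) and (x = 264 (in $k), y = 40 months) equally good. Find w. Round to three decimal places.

Equating utilities: w·381 + (1−w)·18 = w·264 + (1−w)·40.
Collecting terms: w·117 = (1−w)·22.
The marginal rate of substitution is 22/117, so w = 22/(117+22) = 0.158.

w = 0.158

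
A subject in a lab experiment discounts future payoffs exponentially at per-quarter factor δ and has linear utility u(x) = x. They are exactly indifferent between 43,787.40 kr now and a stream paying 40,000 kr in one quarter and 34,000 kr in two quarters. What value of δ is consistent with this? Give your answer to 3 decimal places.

Present value of the stream is 40000·δ + 34000·δ². Indifference gives 40000δ + 34000δ² = 43787.40.
Rearranged: 34000δ² + 40000δ − 43787.40 = 0.
δ = (−40000 + √(40000² + 4·34000·43787.40)) / (2·34000) = (−40000 + √7555086400.00) / 68000 ≈ 0.690.

δ ≈ 0.690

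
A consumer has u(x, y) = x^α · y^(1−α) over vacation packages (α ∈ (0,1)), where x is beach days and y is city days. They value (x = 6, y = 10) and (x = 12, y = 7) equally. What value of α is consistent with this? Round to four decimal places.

α ≈ 0.3397

The Cobb–Douglas utilities coincide, so 6^α·10^(1−α) = 12^α·7^(1−α).
Taking logs: α·ln 6 + (1−α)·ln 10 = α·ln 12 + (1−α)·ln 7, i.e. α·-0.6931472 = (1−α)·-0.3566749.
Thus α·(-1.0498221) = -0.3566749, so α = -0.3566749/-1.0498221 ≈ 0.3397.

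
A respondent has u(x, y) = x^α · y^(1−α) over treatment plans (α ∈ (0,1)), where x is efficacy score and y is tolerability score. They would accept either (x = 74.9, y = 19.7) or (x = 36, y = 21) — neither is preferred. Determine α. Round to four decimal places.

α ≈ 0.0802

Set the two utilities equal: 74.9^α·19.7^(1−α) = 36^α·21^(1−α).
Rearrange to (74.9/36)^α = (21/19.7)^(1−α) and take logs: α·0.7326350 = (1−α)·0.0639038.
Thus α·(0.7965388) = 0.0639038, so α = 0.0639038/0.7965388 ≈ 0.0802.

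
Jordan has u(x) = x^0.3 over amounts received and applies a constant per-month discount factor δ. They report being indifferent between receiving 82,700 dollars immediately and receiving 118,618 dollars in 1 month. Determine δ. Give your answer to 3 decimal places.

Indifference means u(82700) = δ · u(118618), so δ = u(82700)/u(118618).
With u(x) = x^0.3: δ = 82700^0.3/118618^0.3 = (82700/118618)^0.3 = 0.89744.

δ ≈ 0.897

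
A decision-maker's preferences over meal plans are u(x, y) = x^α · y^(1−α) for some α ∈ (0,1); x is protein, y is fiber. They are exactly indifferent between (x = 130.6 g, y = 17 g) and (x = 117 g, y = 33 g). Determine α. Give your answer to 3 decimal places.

Set the two utilities equal: 130.6^α·17^(1−α) = 117^α·33^(1−α).
(130.6/117)^α = (33/17)^(1−α); take logs: α·ln(130.6/117) = (1−α)·ln(33/17), i.e. α·0.109965 = (1−α)·0.663294.
So α/(1−α) = (0.663294)/(0.109965) = 6.031865, and α = 6.031865/7.031865 ≈ 0.858.

α ≈ 0.858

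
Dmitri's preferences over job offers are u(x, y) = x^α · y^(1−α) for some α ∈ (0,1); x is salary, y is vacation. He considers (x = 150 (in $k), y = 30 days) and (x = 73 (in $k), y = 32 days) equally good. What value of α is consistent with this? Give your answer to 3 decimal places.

The Cobb–Douglas utilities coincide, so 150^α·30^(1−α) = 73^α·32^(1−α).
(150/73)^α = (32/30)^(1−α); take logs: α·ln(150/73) = (1−α)·ln(32/30), i.e. α·0.720176 = (1−α)·0.064539.
So α/(1−α) = (0.064539)/(0.720176) = 0.089616, and α = 0.089616/1.089616 ≈ 0.082.

α ≈ 0.082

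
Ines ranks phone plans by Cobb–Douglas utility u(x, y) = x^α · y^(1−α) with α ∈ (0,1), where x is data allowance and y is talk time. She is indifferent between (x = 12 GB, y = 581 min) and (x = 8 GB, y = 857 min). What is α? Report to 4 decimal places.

α ≈ 0.4894

The Cobb–Douglas utilities coincide, so 12^α·581^(1−α) = 8^α·857^(1−α).
Taking logs: α·ln 12 + (1−α)·ln 581 = α·ln 8 + (1−α)·ln 857, i.e. α·0.4054651 = (1−α)·0.3886872.
With A = 0.4054651 and B = 0.3886872: α·A = (1−α)·B, so α = B/(A+B) = 0.3886872/0.7941523 ≈ 0.4894.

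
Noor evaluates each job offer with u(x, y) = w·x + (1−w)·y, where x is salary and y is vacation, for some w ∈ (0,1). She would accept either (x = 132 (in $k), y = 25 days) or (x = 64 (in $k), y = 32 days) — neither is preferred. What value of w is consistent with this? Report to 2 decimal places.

u(132,25) = u(64,32) means w·132 + (1−w)·25 = w·64 + (1−w)·32.
Collecting terms: w·68 = (1−w)·7.
So w/(1−w) = 7/68 = 0.1029, giving w = 7/(68+7) = 0.09.

w = 0.09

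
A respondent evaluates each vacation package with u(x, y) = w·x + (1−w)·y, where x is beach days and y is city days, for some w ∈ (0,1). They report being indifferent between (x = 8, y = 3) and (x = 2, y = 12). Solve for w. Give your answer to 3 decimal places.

u(8,3) = u(2,12) means w·8 + (1−w)·3 = w·2 + (1−w)·12.
Collecting terms: w·6 = (1−w)·9.
So w/(1−w) = 9/6 = 1.5000, giving w = 9/(6+9) = 0.600.

w = 0.600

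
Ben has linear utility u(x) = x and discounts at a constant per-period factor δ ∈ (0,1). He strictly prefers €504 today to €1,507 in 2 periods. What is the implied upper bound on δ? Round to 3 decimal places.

δ < 0.578

Comparing present values: 504 > δ^2·1507.
Hence δ^2 < 504/1507 = 0.33444, and x ↦ x^(1/2) is increasing on (0,∞).
δ < 0.33444^(1/2) = 0.578.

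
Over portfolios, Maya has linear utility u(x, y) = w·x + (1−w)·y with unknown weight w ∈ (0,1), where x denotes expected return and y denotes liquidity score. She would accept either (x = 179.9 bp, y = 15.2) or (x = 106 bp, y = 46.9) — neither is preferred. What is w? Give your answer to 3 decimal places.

w = 0.300

u(179.9,15.2) = u(106,46.9) means w·179.9 + (1−w)·15.2 = w·106 + (1−w)·46.9.
Rearranging, 73.9·w − 31.7·(1−w) = 0.
So w/(1−w) = 31.7/73.9 = 0.4290, giving w = 31.7/(73.9+31.7) = 0.300.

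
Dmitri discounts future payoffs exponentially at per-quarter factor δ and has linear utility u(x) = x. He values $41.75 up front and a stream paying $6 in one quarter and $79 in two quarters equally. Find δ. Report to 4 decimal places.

δ ≈ 0.6900

Equating present values: 41.75 = 6δ + 79δ².
Rearranged: 79δ² + 6δ − 41.75 = 0.
The positive root is δ = [−6 + √(6² + 4·79·41.75)] / (2·79) = (−6 + 115.017)/158 ≈ 0.6900.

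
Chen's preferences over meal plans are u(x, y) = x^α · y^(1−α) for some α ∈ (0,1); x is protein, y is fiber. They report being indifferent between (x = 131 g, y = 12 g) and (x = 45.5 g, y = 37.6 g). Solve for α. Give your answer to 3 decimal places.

The Cobb–Douglas utilities coincide, so 131^α·12^(1−α) = 45.5^α·37.6^(1−α).
Rearrange to (131/45.5)^α = (37.6/12)^(1−α) and take logs: α·1.057485 = (1−α)·1.142097.
So α/(1−α) = (1.142097)/(1.057485) = 1.080012, and α = 1.080012/2.080012 ≈ 0.519.

α ≈ 0.519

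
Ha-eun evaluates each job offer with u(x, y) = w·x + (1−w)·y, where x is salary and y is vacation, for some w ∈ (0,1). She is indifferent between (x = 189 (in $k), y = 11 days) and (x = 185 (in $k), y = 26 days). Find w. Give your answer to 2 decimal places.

w = 0.79

u(189,11) = u(185,26) means w·189 + (1−w)·11 = w·185 + (1−w)·26.
Rearranging, 4·w − 15·(1−w) = 0.
So w/(1−w) = 15/4 = 3.7500, giving w = 15/(4+15) = 0.79.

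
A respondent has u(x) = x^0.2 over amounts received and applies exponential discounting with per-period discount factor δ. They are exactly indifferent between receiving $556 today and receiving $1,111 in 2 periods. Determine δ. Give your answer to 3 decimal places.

The payoff in 2 periods is discounted by δ^2, so u(556) = δ^2·u(1111) and δ^2 = u(556)/u(1111).
Since u(x) = x^0.2, δ^2 = (556/1111)^0.2 = 0.50045^0.2 = 0.87071.
Hence δ = (0.87071)^(1/2) = 0.93312.

δ ≈ 0.933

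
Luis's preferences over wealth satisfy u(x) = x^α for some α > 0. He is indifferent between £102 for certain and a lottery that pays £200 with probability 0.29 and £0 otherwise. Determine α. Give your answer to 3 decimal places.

α ≈ 1.838

The lottery's expected utility is 0.29·u(200) + 0.71·u(0) = 0.29·200^α (since u(0) = 0 for α > 0).
Indifference: 102^α = 0.29·200^α, so (102/200)^α = 0.29.
Taking logs: α·ln(102/200) = ln(0.29), so α = -1.237874 / -0.673345 ≈ 1.838.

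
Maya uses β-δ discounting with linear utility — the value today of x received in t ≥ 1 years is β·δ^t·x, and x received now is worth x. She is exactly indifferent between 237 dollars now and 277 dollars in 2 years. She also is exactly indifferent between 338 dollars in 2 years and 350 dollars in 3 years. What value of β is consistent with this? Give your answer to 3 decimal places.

β ≈ 0.917

Both payoffs in the second observation are in the future, so β drops out: δ^2·338 = δ^3·350 ⇒ δ = 338/350 = 0.96571.
Substituting δ into 237 = β·δ^2·277: β = 237/(258.331) ≈ 0.917.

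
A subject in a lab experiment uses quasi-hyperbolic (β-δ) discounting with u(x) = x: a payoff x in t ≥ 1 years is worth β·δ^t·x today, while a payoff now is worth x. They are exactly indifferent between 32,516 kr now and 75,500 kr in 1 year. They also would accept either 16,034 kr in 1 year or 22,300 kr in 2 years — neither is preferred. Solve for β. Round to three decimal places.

β ≈ 0.599

Both payoffs in the second observation are in the future, so β drops out: δ^1·16034 = δ^2·22300 ⇒ δ = 16034/22300 = 0.71901.
The first indifference: 32516 = β·δ·75500, so β = 32516/(δ·75500) = 32516/(0.71901·75500) ≈ 0.599.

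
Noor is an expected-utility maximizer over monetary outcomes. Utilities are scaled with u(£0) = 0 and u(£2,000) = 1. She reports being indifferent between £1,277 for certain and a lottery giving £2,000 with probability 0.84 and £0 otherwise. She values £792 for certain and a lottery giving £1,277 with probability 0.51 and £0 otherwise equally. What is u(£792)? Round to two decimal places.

The first gamble pins u(£1,277): it must equal 0.84·1 + 0.16·0 = 0.84.
Chaining: u(£792) = 0.51·0.84 + 0.49·0.00 = 0.4284.

0.43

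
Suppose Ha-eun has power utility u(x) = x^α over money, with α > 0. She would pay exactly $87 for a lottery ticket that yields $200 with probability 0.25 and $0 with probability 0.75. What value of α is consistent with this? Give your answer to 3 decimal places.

α ≈ 1.665

EU(lottery) = 0.25·200^α + 0.75·0 = 0.25·200^α.
Equating: 87^α = 0.25·200^α, i.e. 0.4350^α = 0.25.
Take logs: α = ln 0.25 / ln(87/200) ≈ 1.66540.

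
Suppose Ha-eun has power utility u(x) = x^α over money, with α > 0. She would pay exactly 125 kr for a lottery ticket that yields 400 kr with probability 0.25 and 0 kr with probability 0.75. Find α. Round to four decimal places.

α ≈ 1.1918

EU(lottery) = 0.25·400^α + 0.75·0 = 0.25·400^α.
Setting u(125) equal to that: 125^α = 0.25·400^α ⇒ (125/400)^α = 0.25.
α = ln(0.25) / ln(125/400) = -1.3862944/-1.1631508 ≈ 1.1918.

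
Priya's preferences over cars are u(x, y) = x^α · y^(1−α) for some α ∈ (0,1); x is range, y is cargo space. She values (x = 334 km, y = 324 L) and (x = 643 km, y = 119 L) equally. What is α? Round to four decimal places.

The Cobb–Douglas utilities coincide, so 334^α·324^(1−α) = 643^α·119^(1−α).
Rearrange to (334/643)^α = (119/324)^(1−α) and take logs: α·-0.6550037 = (1−α)·-1.0016200.
With A = -0.6550037 and B = -1.0016200: α·A = (1−α)·B, so α = B/(A+B) = -1.0016200/-1.6566237 ≈ 0.6046.

α ≈ 0.6046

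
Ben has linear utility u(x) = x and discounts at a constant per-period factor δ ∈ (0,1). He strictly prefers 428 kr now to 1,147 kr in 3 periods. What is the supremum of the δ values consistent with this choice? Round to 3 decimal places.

Comparing present values: 428 > δ^3·1147.
Hence δ^3 < 428/1147 = 0.37315, and x ↦ x^(1/3) is increasing on (0,∞).
δ < (428/1147)^(1/3) ≈ 0.720.

δ < 0.720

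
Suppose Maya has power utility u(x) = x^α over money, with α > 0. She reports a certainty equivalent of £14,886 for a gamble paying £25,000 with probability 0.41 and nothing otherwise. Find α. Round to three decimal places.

α ≈ 1.720

EU(lottery) = 0.41·25000^α + 0.59·0 = 0.41·25000^α.
Indifference: 14886^α = 0.41·25000^α, so (14886/25000)^α = 0.41.
α = ln(0.41) / ln(14886/25000) = -0.891598/-0.518455 ≈ 1.720.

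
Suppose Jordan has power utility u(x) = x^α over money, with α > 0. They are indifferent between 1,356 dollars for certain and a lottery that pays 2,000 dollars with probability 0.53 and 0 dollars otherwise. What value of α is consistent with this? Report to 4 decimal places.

α ≈ 1.6337

EU(lottery) = 0.53·2000^α + 0.47·0 = 0.53·2000^α.
Indifference: 1356^α = 0.53·2000^α, so (1356/2000)^α = 0.53.
Taking logs: α·ln(1356/2000) = ln(0.53), so α = -0.6348783 / -0.3886080 ≈ 1.6337.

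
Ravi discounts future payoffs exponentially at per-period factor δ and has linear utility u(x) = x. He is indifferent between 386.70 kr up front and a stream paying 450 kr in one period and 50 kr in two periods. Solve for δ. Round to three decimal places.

Present value of the stream is 450·δ + 50·δ². Indifference gives 450δ + 50δ² = 386.70.
That is, 50δ² + 450δ − 386.70 = 0, a quadratic in δ.
By the quadratic formula (taking the positive root), δ = (−450 + √279840.00) / 100 ≈ 0.790.

δ ≈ 0.790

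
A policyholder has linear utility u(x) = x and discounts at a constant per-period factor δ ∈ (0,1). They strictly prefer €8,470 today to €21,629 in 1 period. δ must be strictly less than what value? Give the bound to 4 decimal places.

δ < 0.3916

The preference means 8470 > δ·21629.
So δ < 8470/21629 = 0.39160.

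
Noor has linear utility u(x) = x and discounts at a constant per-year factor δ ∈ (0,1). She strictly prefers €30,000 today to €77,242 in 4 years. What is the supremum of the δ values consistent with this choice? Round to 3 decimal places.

δ < 0.789

Under u(x) = x this choice says 30000 > δ^4·77242.
Hence δ^4 < 30000/77242 = 0.38839, and x ↦ x^(1/4) is increasing on (0,∞).
δ < 0.38839^(1/4) = 0.789.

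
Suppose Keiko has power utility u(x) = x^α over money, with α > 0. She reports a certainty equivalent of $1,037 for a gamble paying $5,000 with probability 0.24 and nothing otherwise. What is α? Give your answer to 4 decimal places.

Since u(0) = 0, the lottery's EU is 0.24·5000^α.
Indifference: 1037^α = 0.24·5000^α, so (1037/5000)^α = 0.24.
α = ln(0.24) / ln(1037/5000) = -1.4271164/-1.5731060 ≈ 0.9072.

α ≈ 0.9072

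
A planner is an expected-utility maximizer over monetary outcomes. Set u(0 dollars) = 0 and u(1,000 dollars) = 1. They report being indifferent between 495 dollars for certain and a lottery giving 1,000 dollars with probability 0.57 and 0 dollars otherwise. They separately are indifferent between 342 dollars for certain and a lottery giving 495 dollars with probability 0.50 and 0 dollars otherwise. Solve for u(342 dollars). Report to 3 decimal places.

From the first indifference, u(495 dollars) = 0.57·u(1,000 dollars) + 0.43·u(0 dollars) = 0.57·1 + 0.43·0 = 0.57.
Chaining: u(342 dollars) = 0.50·0.57 + 0.50·0.00 = 0.2850.

0.285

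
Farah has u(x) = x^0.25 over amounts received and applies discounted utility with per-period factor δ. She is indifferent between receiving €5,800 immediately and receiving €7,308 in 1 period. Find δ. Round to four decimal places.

The payoff in 1 period is discounted by δ, so u(5800) = δ·u(7308) and δ = u(5800)/u(7308).
Since u(x) = x^0.25, δ = (5800/7308)^0.25 = 0.79365^0.25 = 0.94386.

δ ≈ 0.9439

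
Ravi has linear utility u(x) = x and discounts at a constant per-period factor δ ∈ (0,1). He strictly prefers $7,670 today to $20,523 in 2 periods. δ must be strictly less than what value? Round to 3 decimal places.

Comparing present values: 7670 > δ^2·20523.
Hence δ^2 < 7670/20523 = 0.37373, and x ↦ x^(1/2) is increasing on (0,∞).
δ < (7670/20523)^(1/2) ≈ 0.611.

δ < 0.611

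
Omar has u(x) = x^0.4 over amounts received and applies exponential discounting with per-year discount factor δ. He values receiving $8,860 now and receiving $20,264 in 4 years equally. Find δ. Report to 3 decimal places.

δ ≈ 0.921

The payoff in 4 years is discounted by δ^4, so u(8860) = δ^4·u(20264) and δ^4 = u(8860)/u(20264).
Since u(x) = x^0.4, δ^4 = (8860/20264)^0.4 = 0.43723^0.4 = 0.71826.
Hence δ = (0.71826)^(1/4) = 0.92060.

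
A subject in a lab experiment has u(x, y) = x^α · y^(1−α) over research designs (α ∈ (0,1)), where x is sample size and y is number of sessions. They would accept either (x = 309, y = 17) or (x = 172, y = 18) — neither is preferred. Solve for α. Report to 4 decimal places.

α ≈ 0.0889

The Cobb–Douglas utilities coincide, so 309^α·17^(1−α) = 172^α·18^(1−α).
Rearrange to (309/172)^α = (18/17)^(1−α) and take logs: α·0.5858468 = (1−α)·0.0571584.
So α/(1−α) = (0.0571584)/(0.5858468) = 0.0975654, and α = 0.0975654/1.0975654 ≈ 0.0889.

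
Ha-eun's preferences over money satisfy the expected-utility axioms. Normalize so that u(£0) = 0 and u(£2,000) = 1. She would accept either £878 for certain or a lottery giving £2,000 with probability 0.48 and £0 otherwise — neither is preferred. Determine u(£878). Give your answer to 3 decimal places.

0.480

The indifference gives u(£878) = 0.48·u(£2,000) + 0.52·u(£0) = 0.48·1 + 0.52·0 = 0.48.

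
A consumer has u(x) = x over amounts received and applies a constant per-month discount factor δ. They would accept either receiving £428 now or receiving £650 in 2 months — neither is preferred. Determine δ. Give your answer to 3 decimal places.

δ ≈ 0.811

The payoff in 2 months is discounted by δ^2, so u(428) = δ^2·u(650) and δ^2 = u(428)/u(650).
With u(x) = x: δ^2 = 428/650 = 0.65846.
Hence δ = (0.65846)^(1/2) = 0.81146.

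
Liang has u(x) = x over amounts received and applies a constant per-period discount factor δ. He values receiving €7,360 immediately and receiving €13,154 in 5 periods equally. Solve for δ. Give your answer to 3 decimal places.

The payoff in 5 periods is discounted by δ^5, so u(7360) = δ^5·u(13154) and δ^5 = u(7360)/u(13154).
With u(x) = x: δ^5 = 7360/13154 = 0.55953.
Hence δ = (0.55953)^(1/5) = 0.89036.

δ ≈ 0.890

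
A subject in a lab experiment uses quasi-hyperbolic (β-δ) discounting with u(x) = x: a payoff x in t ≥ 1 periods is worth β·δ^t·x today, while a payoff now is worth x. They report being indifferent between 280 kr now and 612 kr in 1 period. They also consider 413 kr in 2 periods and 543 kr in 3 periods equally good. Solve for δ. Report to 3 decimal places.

δ ≈ 0.761

The second indifference involves only future payoffs, so β cancels: β·δ^2·413 = β·δ^3·543, giving δ = 413/543 = 0.76059.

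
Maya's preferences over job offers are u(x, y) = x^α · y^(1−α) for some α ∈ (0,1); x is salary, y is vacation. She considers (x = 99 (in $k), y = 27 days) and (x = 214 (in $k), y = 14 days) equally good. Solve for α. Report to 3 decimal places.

Set the two utilities equal: 99^α·27^(1−α) = 214^α·14^(1−α).
Taking logs: α·ln 99 + (1−α)·ln 27 = α·ln 214 + (1−α)·ln 14, i.e. α·-0.770856 = (1−α)·-0.656780.
Thus α·(-1.427636) = -0.656780, so α = -0.656780/-1.427636 ≈ 0.460.

α ≈ 0.460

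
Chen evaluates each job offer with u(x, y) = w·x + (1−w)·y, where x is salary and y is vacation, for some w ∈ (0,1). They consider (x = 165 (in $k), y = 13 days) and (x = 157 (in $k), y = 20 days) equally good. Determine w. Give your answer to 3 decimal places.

Indifference: w·165 + (1−w)·13 = w·157 + (1−w)·20.
Collecting terms: w·8 = (1−w)·7.
Hence w = 7/(8+7) = 7/15 = 0.467.

w = 0.467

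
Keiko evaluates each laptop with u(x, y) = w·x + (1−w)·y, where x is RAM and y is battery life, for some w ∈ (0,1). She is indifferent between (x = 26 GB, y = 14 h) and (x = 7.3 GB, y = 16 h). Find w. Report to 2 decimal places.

w = 0.10

u(26,14) = u(7.3,16) means w·26 + (1−w)·14 = w·7.3 + (1−w)·16.
Collecting terms: w·18.7 = (1−w)·2.
So w/(1−w) = 2/18.7 = 0.1070, giving w = 2/(18.7+2) = 0.10.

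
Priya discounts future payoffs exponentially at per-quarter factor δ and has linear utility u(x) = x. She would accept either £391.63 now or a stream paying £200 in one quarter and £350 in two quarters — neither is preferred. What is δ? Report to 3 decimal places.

δ ≈ 0.810

Equating present values: 391.63 = 200δ + 350δ².
So 350δ² + 200δ − 391.63 = 0.
The positive root is δ = [−200 + √(200² + 4·350·391.63)] / (2·350) = (−200 + 766.995)/700 ≈ 0.810.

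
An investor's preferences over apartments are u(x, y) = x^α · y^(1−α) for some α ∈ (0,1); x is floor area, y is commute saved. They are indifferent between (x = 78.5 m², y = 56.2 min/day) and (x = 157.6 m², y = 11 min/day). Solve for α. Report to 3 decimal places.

α ≈ 0.701

The Cobb–Douglas utilities coincide, so 78.5^α·56.2^(1−α) = 157.6^α·11^(1−α).
Rearrange to (78.5/157.6)^α = (11/56.2)^(1−α) and take logs: α·-0.696962 = (1−α)·-1.631021.
Thus α·(-2.327983) = -1.631021, so α = -1.631021/-2.327983 ≈ 0.701.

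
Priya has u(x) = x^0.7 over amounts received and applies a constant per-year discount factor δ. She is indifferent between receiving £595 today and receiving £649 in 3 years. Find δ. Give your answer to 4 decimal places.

Equating discounted utilities: u(595) = δ^3·u(649) ⇒ δ^3 = u(595)/u(649).
With u(x) = x^0.7: δ^3 = 595^0.7/649^0.7 = (595/649)^0.7 = 0.94100.
So δ = 0.94100^(1/3) ≈ 0.9799.

δ ≈ 0.9799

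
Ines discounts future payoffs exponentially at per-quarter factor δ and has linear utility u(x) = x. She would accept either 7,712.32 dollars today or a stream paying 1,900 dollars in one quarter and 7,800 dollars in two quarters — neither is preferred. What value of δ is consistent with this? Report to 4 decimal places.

δ ≈ 0.8800

Equating present values: 7712.32 = 1900δ + 7800δ².
That is, 7800δ² + 1900δ − 7712.32 = 0, a quadratic in δ.
The positive root is δ = [−1900 + √(1900² + 4·7800·7712.32)] / (2·7800) = (−1900 + 15628.000)/15600 ≈ 0.8800.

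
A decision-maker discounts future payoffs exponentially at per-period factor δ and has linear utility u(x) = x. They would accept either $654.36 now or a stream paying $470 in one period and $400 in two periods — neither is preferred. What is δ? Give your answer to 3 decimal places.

Present value of the stream is 470·δ + 400·δ². Indifference gives 470δ + 400δ² = 654.36.
So 400δ² + 470δ − 654.36 = 0.
δ = (−470 + √(470² + 4·400·654.36)) / (2·400) = (−470 + √1267876.00) / 800 ≈ 0.820.

δ ≈ 0.820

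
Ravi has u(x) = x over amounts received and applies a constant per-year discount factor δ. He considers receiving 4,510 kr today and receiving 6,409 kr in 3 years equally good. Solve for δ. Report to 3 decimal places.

δ ≈ 0.889

Indifference means u(4510) = δ^3 · u(6409), so δ^3 = u(4510)/u(6409).
With u(x) = x: δ^3 = 4510/6409 = 0.70370.
Hence δ = (0.70370)^(1/3) = 0.88946.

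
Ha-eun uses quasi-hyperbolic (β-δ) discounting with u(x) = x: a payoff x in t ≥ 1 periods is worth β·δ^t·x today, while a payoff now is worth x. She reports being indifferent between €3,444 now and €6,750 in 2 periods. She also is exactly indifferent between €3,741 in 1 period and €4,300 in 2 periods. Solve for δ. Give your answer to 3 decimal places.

δ ≈ 0.870

The second indifference involves only future payoffs, so β cancels: β·δ^1·3741 = β·δ^2·4300, giving δ = 3741/4300 = 0.87000.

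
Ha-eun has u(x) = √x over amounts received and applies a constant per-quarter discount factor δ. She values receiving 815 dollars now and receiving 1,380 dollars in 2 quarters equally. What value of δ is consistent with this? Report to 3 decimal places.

δ ≈ 0.877

Indifference means u(815) = δ^2 · u(1380), so δ^2 = u(815)/u(1380).
With u(x) = √x: δ^2 = √815/√1380 = √(815/1380) = 0.76849.
Hence δ = (0.76849)^(1/2) = 0.87664.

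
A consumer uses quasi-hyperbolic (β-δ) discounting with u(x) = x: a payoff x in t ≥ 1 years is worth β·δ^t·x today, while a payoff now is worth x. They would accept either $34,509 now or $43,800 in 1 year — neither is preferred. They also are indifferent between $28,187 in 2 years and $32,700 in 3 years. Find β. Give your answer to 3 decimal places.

Both payoffs in the second observation are in the future, so β drops out: δ^2·28187 = δ^3·32700 ⇒ δ = 28187/32700 = 0.86199.
Substituting δ into 34509 = β·δ·43800: β = 34509/(37755.064) ≈ 0.914.

β ≈ 0.914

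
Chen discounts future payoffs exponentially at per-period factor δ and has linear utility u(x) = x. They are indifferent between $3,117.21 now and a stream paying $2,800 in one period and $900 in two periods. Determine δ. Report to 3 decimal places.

The stream is worth 2800δ + 900δ² today, so 2800δ + 900δ² = 3117.21.
That is, 900δ² + 2800δ − 3117.21 = 0, a quadratic in δ.
The positive root is δ = [−2800 + √(2800² + 4·900·3117.21)] / (2·900) = (−2800 + 4366.000)/1800 ≈ 0.870.

δ ≈ 0.870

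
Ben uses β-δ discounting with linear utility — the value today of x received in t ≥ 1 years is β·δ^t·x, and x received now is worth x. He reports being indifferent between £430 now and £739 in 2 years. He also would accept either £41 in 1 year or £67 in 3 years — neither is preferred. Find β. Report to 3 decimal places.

From the later pair, β·δ^1·41 = β·δ^3·67; dividing through, δ^2 = 41/67 = 0.61194, so δ = 0.78227.
The first indifference: 430 = β·δ^2·739, so β = 430/(δ^2·739) = 430/(0.61194·739) ≈ 0.951.

β ≈ 0.951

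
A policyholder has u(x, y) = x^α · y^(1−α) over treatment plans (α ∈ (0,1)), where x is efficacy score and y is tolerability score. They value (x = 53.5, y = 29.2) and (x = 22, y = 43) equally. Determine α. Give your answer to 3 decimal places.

Indifference: 53.5^α · 29.2^(1−α) = 22^α · 43^(1−α).
Taking logs: α·ln 53.5 + (1−α)·ln 29.2 = α·ln 22 + (1−α)·ln 43, i.e. α·0.888639 = (1−α)·0.387031.
With A = 0.888639 and B = 0.387031: α·A = (1−α)·B, so α = B/(A+B) = 0.387031/1.275670 ≈ 0.303.

α ≈ 0.303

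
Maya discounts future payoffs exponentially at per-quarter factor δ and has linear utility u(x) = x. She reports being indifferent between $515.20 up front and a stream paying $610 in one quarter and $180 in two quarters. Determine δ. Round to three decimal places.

δ ≈ 0.700

Equating present values: 515.20 = 610δ + 180δ².
So 180δ² + 610δ − 515.20 = 0.
The positive root is δ = [−610 + √(610² + 4·180·515.20)] / (2·180) = (−610 + 862.000)/360 ≈ 0.700.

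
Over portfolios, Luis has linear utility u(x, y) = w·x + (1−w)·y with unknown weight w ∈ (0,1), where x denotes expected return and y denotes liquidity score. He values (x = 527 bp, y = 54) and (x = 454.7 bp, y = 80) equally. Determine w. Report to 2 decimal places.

w = 0.26

u(527,54) = u(454.7,80) means w·527 + (1−w)·54 = w·454.7 + (1−w)·80.
Rearranging, 72.3·w − 26·(1−w) = 0.
Hence w = 26/(72.3+26) = 26/98.3 = 0.26.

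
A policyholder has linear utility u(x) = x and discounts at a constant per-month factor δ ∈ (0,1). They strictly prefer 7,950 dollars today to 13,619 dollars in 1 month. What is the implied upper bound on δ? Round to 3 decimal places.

Under u(x) = x this choice says 7950 > δ·13619.
So δ < 7950/13619 = 0.58374.

δ < 0.584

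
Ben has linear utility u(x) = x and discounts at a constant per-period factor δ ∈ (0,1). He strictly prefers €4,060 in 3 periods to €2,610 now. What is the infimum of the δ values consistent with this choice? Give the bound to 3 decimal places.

δ > 0.863

The preference means 2610 < δ^3·4060.
Dividing by 4060: δ^3 > 0.64286. Both sides are positive, so the cube root keeps the direction.
δ > (2610/4060)^(1/3) ≈ 0.863.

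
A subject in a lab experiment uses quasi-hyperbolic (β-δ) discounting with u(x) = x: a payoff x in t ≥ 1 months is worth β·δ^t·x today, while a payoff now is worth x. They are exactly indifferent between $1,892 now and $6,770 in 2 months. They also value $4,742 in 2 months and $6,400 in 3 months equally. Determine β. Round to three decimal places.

Both payoffs in the second observation are in the future, so β drops out: δ^2·4742 = δ^3·6400 ⇒ δ = 4742/6400 = 0.74094.
Now use the now-vs-future pair: 1892 = β·δ^2·6770 gives β = 1892/(0.54899·6770) ≈ 0.509.

β ≈ 0.509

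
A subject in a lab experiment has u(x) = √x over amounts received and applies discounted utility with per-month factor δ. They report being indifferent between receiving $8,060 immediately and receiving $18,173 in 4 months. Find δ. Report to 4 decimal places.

δ ≈ 0.9034

The payoff in 4 months is discounted by δ^4, so u(8060) = δ^4·u(18173) and δ^4 = u(8060)/u(18173).
With u(x) = √x: δ^4 = √8060/√18173 = √(8060/18173) = 0.66597.
Hence δ = (0.66597)^(1/4) = 0.903366.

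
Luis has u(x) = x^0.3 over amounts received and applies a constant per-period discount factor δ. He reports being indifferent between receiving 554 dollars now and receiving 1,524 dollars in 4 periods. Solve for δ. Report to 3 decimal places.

Indifference means u(554) = δ^4 · u(1524), so δ^4 = u(554)/u(1524).
With u(x) = x^0.3: δ^4 = 554^0.3/1524^0.3 = (554/1524)^0.3 = 0.73817.
So δ = 0.73817^(1/4) ≈ 0.927.

δ ≈ 0.927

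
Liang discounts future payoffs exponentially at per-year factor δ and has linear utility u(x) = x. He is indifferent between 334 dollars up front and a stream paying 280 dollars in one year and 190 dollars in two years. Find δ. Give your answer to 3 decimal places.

δ ≈ 0.780

Equating present values: 334 = 280δ + 190δ².
So 190δ² + 280δ − 334 = 0.
δ = (−280 + √(280² + 4·190·334)) / (2·190) = (−280 + √332240.00) / 380 ≈ 0.780.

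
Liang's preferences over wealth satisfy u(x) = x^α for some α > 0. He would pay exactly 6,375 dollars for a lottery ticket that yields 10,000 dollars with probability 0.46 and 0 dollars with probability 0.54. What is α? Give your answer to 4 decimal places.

EU(lottery) = 0.46·10000^α + 0.54·0 = 0.46·10000^α.
Setting u(6375) equal to that: 6375^α = 0.46·10000^α ⇒ (6375/10000)^α = 0.46.
α = ln(0.46) / ln(6375/10000) = -0.7765288/-0.4502010 ≈ 1.7248.

α ≈ 1.7248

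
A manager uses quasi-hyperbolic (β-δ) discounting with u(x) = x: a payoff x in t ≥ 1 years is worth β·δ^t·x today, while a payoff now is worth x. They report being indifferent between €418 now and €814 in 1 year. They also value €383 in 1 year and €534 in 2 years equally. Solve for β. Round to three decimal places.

The second indifference involves only future payoffs, so β cancels: β·δ^1·383 = β·δ^2·534, giving δ = 383/534 = 0.71723.
Substituting δ into 418 = β·δ·814: β = 418/(583.824) ≈ 0.716.

β ≈ 0.716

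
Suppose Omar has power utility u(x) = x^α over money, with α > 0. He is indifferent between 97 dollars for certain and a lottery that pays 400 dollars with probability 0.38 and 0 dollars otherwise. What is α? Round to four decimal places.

Since u(0) = 0, the lottery's EU is 0.38·400^α.
Equating: 97^α = 0.38·400^α, i.e. 0.2425^α = 0.38.
Take logs: α = ln 0.38 / ln(97/400) ≈ 0.682959.

α ≈ 0.6830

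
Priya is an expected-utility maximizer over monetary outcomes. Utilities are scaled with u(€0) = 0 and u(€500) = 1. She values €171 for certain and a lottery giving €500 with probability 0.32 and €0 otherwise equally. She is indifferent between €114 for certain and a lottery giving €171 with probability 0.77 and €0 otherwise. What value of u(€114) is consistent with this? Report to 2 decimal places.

From the first indifference, u(€171) = 0.32·u(€500) + 0.68·u(€0) = 0.32·1 + 0.68·0 = 0.32.
The second indifference gives u(€114) = 0.77·u(€171) + 0.23·u(€0) = 0.77·0.32 + 0.23·0.00 = 0.2464.

0.25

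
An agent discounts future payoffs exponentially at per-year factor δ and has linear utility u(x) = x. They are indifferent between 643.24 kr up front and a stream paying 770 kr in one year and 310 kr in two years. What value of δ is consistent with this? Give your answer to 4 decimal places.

Equating present values: 643.24 = 770δ + 310δ².
So 310δ² + 770δ − 643.24 = 0.
δ = (−770 + √(770² + 4·310·643.24)) / (2·310) = (−770 + √1390517.60) / 620 ≈ 0.6600.

δ ≈ 0.6600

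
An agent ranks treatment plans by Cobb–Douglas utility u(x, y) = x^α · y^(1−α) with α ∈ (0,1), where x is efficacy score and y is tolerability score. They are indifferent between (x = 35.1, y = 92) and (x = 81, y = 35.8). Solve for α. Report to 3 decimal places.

α ≈ 0.530

Set the two utilities equal: 35.1^α·92^(1−α) = 81^α·35.8^(1−α).
Taking logs: α·ln 35.1 + (1−α)·ln 92 = α·ln 81 + (1−α)·ln 35.8, i.e. α·-0.836248 = (1−α)·-0.943841.
With A = -0.836248 and B = -0.943841: α·A = (1−α)·B, so α = B/(A+B) = -0.943841/-1.780089 ≈ 0.530.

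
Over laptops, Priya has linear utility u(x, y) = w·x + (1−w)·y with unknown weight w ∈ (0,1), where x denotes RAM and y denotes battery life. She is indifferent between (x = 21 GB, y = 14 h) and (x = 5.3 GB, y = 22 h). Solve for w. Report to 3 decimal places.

Indifference: w·21 + (1−w)·14 = w·5.3 + (1−w)·22.
Collecting terms: w·15.7 = (1−w)·8.
So w/(1−w) = 8/15.7 = 0.5096, giving w = 8/(15.7+8) = 0.338.

w = 0.338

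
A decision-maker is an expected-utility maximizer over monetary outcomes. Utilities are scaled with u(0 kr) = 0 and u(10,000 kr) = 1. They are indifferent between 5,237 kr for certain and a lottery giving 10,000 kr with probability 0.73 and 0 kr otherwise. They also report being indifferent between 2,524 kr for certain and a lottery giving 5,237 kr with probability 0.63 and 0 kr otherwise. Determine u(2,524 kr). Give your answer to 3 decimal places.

0.460

From the first indifference, u(5,237 kr) = 0.73·u(10,000 kr) + 0.27·u(0 kr) = 0.73·1 + 0.27·0 = 0.73.
The second indifference gives u(2,524 kr) = 0.63·u(5,237 kr) + 0.37·u(0 kr) = 0.63·0.73 + 0.37·0.00 = 0.4599.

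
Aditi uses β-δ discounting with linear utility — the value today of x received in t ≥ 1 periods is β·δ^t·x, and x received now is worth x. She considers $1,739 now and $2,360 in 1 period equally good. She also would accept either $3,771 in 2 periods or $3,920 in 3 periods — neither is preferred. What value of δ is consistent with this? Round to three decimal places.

δ ≈ 0.962

Both payoffs in the second observation are in the future, so β drops out: δ^2·3771 = δ^3·3920 ⇒ δ = 3771/3920 = 0.96199.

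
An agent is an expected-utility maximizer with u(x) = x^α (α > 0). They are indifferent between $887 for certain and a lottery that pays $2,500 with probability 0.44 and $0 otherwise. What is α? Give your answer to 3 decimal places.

The lottery's expected utility is 0.44·u(2500) + 0.56·u(0) = 0.44·2500^α (since u(0) = 0 for α > 0).
Indifference: 887^α = 0.44·2500^α, so (887/2500)^α = 0.44.
Take logs: α = ln 0.44 / ln(887/2500) ≈ 0.79230.

α ≈ 0.792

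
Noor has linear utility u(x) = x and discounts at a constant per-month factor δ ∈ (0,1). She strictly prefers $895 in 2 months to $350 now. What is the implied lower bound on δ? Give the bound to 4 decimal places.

δ > 0.6253

Under u(x) = x this choice says 350 < δ^2·895.
Hence δ^2 > 350/895 = 0.39106, and x ↦ x^(1/2) is increasing on (0,∞).
δ > (350/895)^(1/2) ≈ 0.6253.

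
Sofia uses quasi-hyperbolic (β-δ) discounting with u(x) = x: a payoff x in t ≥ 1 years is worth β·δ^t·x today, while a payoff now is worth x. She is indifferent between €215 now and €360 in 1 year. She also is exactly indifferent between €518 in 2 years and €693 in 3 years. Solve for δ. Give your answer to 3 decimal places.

The second indifference involves only future payoffs, so β cancels: β·δ^2·518 = β·δ^3·693, giving δ = 518/693 = 0.74747.

δ ≈ 0.747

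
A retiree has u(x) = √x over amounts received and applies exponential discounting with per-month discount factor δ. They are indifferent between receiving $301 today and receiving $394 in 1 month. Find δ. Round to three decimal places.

δ ≈ 0.874

Indifference means u(301) = δ · u(394), so δ = u(301)/u(394).
With u(x) = √x: δ = √301/√394 = √(301/394) = 0.87405.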